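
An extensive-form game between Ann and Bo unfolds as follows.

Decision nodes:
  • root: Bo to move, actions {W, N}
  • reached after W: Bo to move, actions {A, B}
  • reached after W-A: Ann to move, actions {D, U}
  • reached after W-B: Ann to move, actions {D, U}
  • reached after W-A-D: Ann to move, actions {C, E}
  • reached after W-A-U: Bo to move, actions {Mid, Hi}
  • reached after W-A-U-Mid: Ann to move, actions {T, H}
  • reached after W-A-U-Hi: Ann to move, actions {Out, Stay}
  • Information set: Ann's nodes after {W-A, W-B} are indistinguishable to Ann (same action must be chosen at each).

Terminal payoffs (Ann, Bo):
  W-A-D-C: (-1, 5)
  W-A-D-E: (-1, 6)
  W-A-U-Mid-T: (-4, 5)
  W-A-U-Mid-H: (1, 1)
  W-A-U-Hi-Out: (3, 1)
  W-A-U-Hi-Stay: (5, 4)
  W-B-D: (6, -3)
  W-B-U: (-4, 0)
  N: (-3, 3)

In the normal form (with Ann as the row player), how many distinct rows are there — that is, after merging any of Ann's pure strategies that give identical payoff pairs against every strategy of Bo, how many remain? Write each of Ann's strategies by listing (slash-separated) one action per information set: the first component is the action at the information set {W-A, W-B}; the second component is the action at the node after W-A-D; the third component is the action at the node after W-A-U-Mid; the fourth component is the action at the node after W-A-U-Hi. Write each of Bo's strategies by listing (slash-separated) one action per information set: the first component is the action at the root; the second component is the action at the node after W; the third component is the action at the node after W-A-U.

6

Ann has 16 pure strategies: D/C/T/Out, D/C/T/Stay, D/C/H/Out, D/C/H/Stay, D/E/T/Out, D/E/T/Stay, D/E/H/Out, D/E/H/Stay, U/C/T/Out, U/C/T/Stay, U/C/H/Out, U/C/H/Stay, U/E/T/Out, U/E/T/Stay, U/E/H/Out, U/E/H/Stay. Columns: W/A/Mid, W/A/Hi, W/B/Mid, W/B/Hi, N/A/Mid, N/A/Hi, N/B/Mid, N/B/Hi.
{D/C/T/Out, D/C/T/Stay, D/C/H/Out, D/C/H/Stay} → row (-1,5) (-1,5) (6,-3) (6,-3) (-3,3) (-3,3) (-3,3) (-3,3)
{D/E/T/Out, D/E/T/Stay, D/E/H/Out, D/E/H/Stay} → row (-1,6) (-1,6) (6,-3) (6,-3) (-3,3) (-3,3) (-3,3) (-3,3)
{U/C/T/Out, U/E/T/Out} → row (-4,5) (3,1) (-4,0) (-4,0) (-3,3) (-3,3) (-3,3) (-3,3)
{U/C/T/Stay, U/E/T/Stay} → row (-4,5) (5,4) (-4,0) (-4,0) (-3,3) (-3,3) (-3,3) (-3,3)
{U/C/H/Out, U/E/H/Out} → row (1,1) (3,1) (-4,0) (-4,0) (-3,3) (-3,3) (-3,3) (-3,3)
{U/C/H/Stay, U/E/H/Stay} → row (1,1) (5,4) (-4,0) (-4,0) (-3,3) (-3,3) (-3,3) (-3,3)
That's 6 distinct rows out of 16 strategies.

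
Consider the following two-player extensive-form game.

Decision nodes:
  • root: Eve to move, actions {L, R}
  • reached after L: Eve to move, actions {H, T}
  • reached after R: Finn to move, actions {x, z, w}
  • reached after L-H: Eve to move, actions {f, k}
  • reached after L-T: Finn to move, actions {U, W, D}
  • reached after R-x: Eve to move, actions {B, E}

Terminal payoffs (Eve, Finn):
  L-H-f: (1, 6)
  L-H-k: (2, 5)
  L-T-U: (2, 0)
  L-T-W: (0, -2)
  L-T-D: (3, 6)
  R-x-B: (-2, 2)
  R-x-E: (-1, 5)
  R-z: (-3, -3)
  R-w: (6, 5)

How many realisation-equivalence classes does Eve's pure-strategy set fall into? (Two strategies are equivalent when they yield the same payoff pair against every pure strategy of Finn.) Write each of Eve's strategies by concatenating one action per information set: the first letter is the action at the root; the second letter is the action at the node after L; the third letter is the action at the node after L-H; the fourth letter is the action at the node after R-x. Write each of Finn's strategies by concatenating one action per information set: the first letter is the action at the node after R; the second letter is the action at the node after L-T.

Eve has 16 pure strategies: LHfB, LHfE, LHkB, LHkE, LTfB, LTfE, LTkB, LTkE, RHfB, RHfE, RHkB, RHkE, RTfB, RTfE, RTkB, RTkE. Columns: xU, xW, xD, zU, zW, zD, wU, wW, wD.
{LHfB, LHfE} → row (1,6) (1,6) (1,6) (1,6) (1,6) (1,6) (1,6) (1,6) (1,6)
{LHkB, LHkE} → row (2,5) (2,5) (2,5) (2,5) (2,5) (2,5) (2,5) (2,5) (2,5)
{LTfB, LTfE, LTkB, LTkE} → row (2,0) (0,-2) (3,6) (2,0) (0,-2) (3,6) (2,0) (0,-2) (3,6)
{RHfB, RHkB, RTfB, RTkB} → row (-2,2) (-2,2) (-2,2) (-3,-3) (-3,-3) (-3,-3) (6,5) (6,5) (6,5)
{RHfE, RHkE, RTfE, RTkE} → row (-1,5) (-1,5) (-1,5) (-3,-3) (-3,-3) (-3,-3) (6,5) (6,5) (6,5)
That's 5 distinct rows out of 16 strategies.

5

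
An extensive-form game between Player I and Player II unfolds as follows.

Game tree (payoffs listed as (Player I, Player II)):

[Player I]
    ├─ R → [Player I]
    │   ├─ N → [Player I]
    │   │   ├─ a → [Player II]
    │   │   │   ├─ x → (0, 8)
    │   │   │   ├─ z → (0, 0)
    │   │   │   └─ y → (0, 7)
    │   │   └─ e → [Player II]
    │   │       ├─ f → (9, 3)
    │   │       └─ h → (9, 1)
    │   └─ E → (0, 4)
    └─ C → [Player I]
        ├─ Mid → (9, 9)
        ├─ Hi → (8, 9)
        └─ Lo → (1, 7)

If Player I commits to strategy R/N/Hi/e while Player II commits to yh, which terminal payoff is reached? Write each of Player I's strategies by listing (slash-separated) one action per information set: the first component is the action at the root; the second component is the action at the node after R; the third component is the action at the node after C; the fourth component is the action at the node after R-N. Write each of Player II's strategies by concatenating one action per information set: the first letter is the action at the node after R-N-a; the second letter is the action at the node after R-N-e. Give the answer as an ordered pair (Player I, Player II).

Trace the play path from the root:
  Player I plays R
  Player I plays N at [R]
  Player I plays e at [R-N]
  Player II plays h at [R-N-e]
→ terminal payoff (9, 1).
(Player I's choice at the node after C is never reached on this path, so it doesn't affect the outcome.)

(9, 1)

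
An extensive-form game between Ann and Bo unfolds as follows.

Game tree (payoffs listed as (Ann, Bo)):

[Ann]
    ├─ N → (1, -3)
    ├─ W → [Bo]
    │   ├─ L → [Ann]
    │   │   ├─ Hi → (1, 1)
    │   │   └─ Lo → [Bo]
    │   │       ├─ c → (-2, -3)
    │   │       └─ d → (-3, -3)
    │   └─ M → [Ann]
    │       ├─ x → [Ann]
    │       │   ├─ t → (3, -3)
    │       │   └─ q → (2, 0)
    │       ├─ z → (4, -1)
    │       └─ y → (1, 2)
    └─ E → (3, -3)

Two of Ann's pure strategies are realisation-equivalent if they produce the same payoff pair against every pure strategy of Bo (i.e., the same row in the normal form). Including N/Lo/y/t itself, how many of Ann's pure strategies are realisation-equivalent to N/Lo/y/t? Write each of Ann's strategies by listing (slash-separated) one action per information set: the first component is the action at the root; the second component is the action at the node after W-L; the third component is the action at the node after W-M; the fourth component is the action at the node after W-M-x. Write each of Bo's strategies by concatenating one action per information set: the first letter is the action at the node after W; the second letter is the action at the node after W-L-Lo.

12

Row for N/Lo/y/t (columns Lc, Ld, Mc, Md): (1,-3) (1,-3) (1,-3) (1,-3).
Under N/Lo/y/t, Ann's choice at the node after W-L and at the node after W-M and at the node after W-M-x can never be reached regardless of what Bo does, so varying those choices leaves every outcome unchanged.
Holding the reachable choices fixed and varying the unreachable ones freely already gives 2 × 3 × 2 = 12 equivalent strategies.
No other strategy reproduces this row, so those 12 are the full class: N/Hi/x/t, N/Hi/x/q, N/Hi/z/t, N/Hi/z/q, N/Hi/y/t, N/Hi/y/q, N/Lo/x/t, N/Lo/x/q, N/Lo/z/t, N/Lo/z/q, N/Lo/y/t, N/Lo/y/q.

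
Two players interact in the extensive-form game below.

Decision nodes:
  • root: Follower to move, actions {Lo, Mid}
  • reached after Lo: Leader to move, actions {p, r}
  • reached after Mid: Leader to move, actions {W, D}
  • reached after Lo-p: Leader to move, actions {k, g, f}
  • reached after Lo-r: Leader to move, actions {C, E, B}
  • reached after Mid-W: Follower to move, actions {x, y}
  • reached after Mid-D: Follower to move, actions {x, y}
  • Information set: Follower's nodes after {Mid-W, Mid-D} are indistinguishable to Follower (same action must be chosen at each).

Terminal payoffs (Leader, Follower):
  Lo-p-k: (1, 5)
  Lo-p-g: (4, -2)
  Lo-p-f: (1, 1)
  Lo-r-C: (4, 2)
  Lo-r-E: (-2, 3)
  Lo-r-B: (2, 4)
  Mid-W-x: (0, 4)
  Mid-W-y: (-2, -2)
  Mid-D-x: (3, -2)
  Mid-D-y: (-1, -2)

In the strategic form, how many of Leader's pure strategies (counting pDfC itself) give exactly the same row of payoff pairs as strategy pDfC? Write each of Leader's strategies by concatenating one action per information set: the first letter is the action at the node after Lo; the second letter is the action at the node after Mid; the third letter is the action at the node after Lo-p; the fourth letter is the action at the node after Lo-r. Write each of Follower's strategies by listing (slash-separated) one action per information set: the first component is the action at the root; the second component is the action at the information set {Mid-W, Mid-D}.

Row for pDfC (columns Lo/x, Lo/y, Mid/x, Mid/y): (1,1) (1,1) (3,-2) (-1,-2).
Under pDfC, Leader's choice at the node after Lo-r can never be reached regardless of what Follower does, so varying those choices leaves every outcome unchanged.
Holding the reachable choices fixed and varying the unreachable one freely already gives 3 equivalent strategies.
No other strategy reproduces this row, so those 3 are the full class: pDfC, pDfE, pDfB.

3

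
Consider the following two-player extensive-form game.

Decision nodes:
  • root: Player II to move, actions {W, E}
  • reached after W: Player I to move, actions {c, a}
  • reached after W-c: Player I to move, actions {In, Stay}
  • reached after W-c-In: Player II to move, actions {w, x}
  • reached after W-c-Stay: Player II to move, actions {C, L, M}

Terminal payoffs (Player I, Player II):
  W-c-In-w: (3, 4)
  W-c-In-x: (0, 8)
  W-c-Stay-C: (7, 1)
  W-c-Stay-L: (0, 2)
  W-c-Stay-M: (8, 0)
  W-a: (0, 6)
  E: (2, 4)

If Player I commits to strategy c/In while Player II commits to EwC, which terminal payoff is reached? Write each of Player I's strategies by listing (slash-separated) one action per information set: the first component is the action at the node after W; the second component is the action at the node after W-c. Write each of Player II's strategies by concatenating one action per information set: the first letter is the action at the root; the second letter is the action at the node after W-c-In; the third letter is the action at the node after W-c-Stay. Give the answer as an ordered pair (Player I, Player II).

(2, 4)

Trace the play path from the root:
  Player II plays E
→ terminal payoff (2, 4).
(Player I's choice at the node after W is never reached on this path, so it doesn't affect the outcome.)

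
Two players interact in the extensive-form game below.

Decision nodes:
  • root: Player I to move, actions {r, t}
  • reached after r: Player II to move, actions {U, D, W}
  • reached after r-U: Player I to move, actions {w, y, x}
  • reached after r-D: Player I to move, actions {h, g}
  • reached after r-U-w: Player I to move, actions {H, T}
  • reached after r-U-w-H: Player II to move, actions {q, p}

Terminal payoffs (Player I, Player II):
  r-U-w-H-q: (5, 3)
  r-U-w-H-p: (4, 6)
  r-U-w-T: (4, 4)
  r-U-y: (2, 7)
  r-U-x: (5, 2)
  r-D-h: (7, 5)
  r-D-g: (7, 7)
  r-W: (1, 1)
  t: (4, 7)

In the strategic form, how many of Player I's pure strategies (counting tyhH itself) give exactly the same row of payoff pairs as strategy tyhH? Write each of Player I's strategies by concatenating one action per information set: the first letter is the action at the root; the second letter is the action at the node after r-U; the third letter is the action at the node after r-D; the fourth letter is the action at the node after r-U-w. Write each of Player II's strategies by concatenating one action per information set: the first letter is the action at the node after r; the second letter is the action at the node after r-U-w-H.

Row for tyhH (columns Uq, Up, Dq, Dp, Wq, Wp): (4,7) (4,7) (4,7) (4,7) (4,7) (4,7).
Under tyhH, Player I's choice at the node after r-U and at the node after r-D and at the node after r-U-w can never be reached regardless of what Player II does, so varying those choices leaves every outcome unchanged.
Holding the reachable choices fixed and varying the unreachable ones freely already gives 3 × 2 × 2 = 12 equivalent strategies.
No other strategy reproduces this row, so those 12 are the full class: twhH, twhT, twgH, twgT, tyhH, tyhT, tygH, tygT, txhH, txhT, txgH, txgT.

12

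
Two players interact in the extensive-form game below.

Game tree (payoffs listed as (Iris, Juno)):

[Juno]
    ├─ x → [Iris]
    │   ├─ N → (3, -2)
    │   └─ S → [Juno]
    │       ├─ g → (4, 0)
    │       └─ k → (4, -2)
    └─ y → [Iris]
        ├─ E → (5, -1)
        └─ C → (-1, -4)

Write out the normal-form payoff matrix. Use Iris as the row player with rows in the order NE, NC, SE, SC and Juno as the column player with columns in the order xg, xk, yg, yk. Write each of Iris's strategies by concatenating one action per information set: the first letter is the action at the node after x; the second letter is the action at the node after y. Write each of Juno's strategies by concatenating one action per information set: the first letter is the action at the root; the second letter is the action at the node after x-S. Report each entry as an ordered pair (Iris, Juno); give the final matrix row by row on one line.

           xg       xk       yg       yk
  NE   (3,-2)   (3,-2)   (5,-1)   (5,-1)
  NC   (3,-2)   (3,-2)  (-1,-4)  (-1,-4)
  SE    (4,0)   (4,-2)   (5,-1)   (5,-1)
  SC    (4,0)   (4,-2)  (-1,-4)  (-1,-4)

NE: (3,-2) (3,-2) (5,-1) (5,-1) | NC: (3,-2) (3,-2) (-1,-4) (-1,-4) | SE: (4,0) (4,-2) (5,-1) (5,-1) | SC: (4,0) (4,-2) (-1,-4) (-1,-4)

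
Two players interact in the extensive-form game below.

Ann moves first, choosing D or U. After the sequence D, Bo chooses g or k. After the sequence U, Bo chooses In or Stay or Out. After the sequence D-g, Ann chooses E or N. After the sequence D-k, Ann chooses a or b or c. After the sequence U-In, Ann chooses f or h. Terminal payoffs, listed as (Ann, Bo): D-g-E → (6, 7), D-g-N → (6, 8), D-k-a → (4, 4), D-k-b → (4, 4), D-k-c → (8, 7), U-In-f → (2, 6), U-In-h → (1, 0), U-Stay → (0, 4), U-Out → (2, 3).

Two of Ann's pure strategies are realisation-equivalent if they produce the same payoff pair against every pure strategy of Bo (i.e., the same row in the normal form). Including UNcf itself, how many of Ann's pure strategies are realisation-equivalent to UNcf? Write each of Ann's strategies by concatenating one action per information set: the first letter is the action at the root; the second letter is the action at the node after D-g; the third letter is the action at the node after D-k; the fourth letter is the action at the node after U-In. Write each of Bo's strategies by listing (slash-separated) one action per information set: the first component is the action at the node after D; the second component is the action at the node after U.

Row for UNcf (columns g/In, g/Stay, g/Out, k/In, k/Stay, k/Out): (2,6) (0,4) (2,3) (2,6) (0,4) (2,3).
Under UNcf, Ann's choice at the node after D-g and at the node after D-k can never be reached regardless of what Bo does, so varying those choices leaves every outcome unchanged.
Holding the reachable choices fixed and varying the unreachable ones freely already gives 2 × 3 = 6 equivalent strategies.
No other strategy reproduces this row, so those 6 are the full class: UEaf, UEbf, UEcf, UNaf, UNbf, UNcf.

6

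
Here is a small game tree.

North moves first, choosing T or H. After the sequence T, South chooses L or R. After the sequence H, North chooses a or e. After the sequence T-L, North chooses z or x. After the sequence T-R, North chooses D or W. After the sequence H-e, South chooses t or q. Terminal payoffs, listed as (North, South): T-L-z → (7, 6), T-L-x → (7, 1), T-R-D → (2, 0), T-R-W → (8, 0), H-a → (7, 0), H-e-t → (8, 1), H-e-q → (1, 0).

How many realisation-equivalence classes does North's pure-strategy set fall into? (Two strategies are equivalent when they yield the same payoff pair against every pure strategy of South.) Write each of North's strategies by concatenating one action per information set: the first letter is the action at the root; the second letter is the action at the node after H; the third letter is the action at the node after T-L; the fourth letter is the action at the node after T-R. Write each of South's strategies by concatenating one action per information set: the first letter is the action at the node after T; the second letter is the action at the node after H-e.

6

North has 16 pure strategies: TazD, TazW, TaxD, TaxW, TezD, TezW, TexD, TexW, HazD, HazW, HaxD, HaxW, HezD, HezW, HexD, HexW. Columns: Lt, Lq, Rt, Rq.
{TazD, TezD} → row (7,6) (7,6) (2,0) (2,0)
{TazW, TezW} → row (7,6) (7,6) (8,0) (8,0)
{TaxD, TexD} → row (7,1) (7,1) (2,0) (2,0)
{TaxW, TexW} → row (7,1) (7,1) (8,0) (8,0)
{HazD, HazW, HaxD, HaxW} → row (7,0) (7,0) (7,0) (7,0)
{HezD, HezW, HexD, HexW} → row (8,1) (1,0) (8,1) (1,0)
That's 6 distinct rows out of 16 strategies.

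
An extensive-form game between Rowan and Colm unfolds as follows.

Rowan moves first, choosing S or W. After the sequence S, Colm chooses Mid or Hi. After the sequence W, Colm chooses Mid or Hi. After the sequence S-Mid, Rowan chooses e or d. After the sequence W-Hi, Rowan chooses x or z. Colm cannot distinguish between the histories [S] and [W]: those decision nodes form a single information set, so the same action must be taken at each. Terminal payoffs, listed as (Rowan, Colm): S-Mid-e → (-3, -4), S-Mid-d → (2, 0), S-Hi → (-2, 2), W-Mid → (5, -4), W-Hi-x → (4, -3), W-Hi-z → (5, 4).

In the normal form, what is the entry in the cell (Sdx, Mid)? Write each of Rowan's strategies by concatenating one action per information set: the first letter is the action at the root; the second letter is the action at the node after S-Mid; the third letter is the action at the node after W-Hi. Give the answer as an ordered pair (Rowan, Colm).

Trace the play path from the root:
  Rowan plays S
  Colm plays Mid at [S]
  Rowan plays d at [S-Mid]
→ terminal payoff (2, 0).
(Rowan's choice at the node after W-Hi is never reached on this path, so it doesn't affect the outcome.)

(2, 0)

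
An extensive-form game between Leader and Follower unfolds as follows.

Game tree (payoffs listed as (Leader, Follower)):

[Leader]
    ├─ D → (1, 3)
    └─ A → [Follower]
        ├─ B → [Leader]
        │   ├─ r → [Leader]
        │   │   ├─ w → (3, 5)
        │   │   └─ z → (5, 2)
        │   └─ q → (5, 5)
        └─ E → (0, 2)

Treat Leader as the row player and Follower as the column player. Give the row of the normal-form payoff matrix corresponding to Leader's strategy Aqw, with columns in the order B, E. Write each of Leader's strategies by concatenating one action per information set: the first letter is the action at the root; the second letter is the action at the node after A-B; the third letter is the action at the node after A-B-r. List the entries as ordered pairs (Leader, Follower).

(5,5) (0,2)

vs B: Leader plays A → Follower plays B at [A] → Leader plays q at [A-B] → (5, 5)
vs E: Leader plays A → Follower plays E at [A] → (0, 2)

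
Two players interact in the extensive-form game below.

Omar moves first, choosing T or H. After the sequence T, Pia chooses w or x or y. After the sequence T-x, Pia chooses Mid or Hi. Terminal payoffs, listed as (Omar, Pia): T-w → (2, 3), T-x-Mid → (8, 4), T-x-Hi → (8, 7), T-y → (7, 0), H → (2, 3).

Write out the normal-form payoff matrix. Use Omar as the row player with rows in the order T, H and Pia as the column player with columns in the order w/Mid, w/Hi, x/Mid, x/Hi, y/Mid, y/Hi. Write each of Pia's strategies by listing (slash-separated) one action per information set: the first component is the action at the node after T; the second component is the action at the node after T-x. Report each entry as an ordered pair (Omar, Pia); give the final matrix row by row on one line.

        w/Mid     w/Hi    x/Mid     x/Hi    y/Mid     y/Hi
   T    (2,3)    (2,3)    (8,4)    (8,7)    (7,0)    (7,0)
   H    (2,3)    (2,3)    (2,3)    (2,3)    (2,3)    (2,3)

T: (2,3) (2,3) (8,4) (8,7) (7,0) (7,0) | H: (2,3) (2,3) (2,3) (2,3) (2,3) (2,3)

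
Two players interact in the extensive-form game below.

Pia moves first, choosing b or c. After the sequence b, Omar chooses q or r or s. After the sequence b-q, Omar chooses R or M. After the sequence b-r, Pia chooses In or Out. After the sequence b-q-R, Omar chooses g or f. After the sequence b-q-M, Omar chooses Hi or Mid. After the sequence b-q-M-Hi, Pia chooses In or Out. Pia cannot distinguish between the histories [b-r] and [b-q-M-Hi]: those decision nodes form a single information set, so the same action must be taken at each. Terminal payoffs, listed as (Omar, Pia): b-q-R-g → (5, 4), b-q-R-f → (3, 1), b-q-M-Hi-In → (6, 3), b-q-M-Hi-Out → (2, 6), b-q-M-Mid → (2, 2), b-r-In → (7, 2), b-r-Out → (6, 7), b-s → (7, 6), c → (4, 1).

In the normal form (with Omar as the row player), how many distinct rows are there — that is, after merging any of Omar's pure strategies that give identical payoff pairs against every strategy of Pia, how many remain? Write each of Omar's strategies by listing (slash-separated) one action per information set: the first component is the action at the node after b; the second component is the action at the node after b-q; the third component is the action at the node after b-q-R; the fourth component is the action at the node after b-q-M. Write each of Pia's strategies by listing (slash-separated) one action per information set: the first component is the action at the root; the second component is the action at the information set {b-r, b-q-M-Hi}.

Omar has 24 pure strategies: q/R/g/Hi, q/R/g/Mid, q/R/f/Hi, q/R/f/Mid, q/M/g/Hi, q/M/g/Mid, q/M/f/Hi, q/M/f/Mid, r/R/g/Hi, r/R/g/Mid, r/R/f/Hi, r/R/f/Mid, r/M/g/Hi, r/M/g/Mid, r/M/f/Hi, r/M/f/Mid, s/R/g/Hi, s/R/g/Mid, s/R/f/Hi, s/R/f/Mid, s/M/g/Hi, s/M/g/Mid, s/M/f/Hi, s/M/f/Mid. Columns: b/In, b/Out, c/In, c/Out.
{q/R/g/Hi, q/R/g/Mid} → row (5,4) (5,4) (4,1) (4,1)
{q/R/f/Hi, q/R/f/Mid} → row (3,1) (3,1) (4,1) (4,1)
{q/M/g/Hi, q/M/f/Hi} → row (6,3) (2,6) (4,1) (4,1)
{q/M/g/Mid, q/M/f/Mid} → row (2,2) (2,2) (4,1) (4,1)
{r/R/g/Hi, r/R/g/Mid, r/R/f/Hi, r/R/f/Mid, r/M/g/Hi, r/M/g/Mid, r/M/f/Hi, r/M/f/Mid} → row (7,2) (6,7) (4,1) (4,1)
{s/R/g/Hi, s/R/g/Mid, s/R/f/Hi, s/R/f/Mid, s/M/g/Hi, s/M/g/Mid, s/M/f/Hi, s/M/f/Mid} → row (7,6) (7,6) (4,1) (4,1)
That's 6 distinct rows out of 24 strategies.

6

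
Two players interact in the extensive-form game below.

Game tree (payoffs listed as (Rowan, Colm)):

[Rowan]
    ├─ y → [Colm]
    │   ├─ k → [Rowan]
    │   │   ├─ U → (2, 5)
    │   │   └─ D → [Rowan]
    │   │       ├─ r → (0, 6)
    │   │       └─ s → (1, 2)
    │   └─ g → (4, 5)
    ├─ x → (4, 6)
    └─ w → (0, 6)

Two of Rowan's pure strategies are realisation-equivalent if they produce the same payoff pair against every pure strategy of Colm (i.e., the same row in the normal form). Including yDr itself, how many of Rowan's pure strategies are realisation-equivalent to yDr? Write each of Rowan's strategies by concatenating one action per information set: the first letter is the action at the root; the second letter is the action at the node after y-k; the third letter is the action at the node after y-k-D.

Row for yDr (columns k, g): (0,6) (4,5).
Every one of Rowan's information sets is on the play path for some reply by Colm when Rowan follows yDr.
Changing the action at any of them therefore changes at least one column, so only yDr itself gives this row.

1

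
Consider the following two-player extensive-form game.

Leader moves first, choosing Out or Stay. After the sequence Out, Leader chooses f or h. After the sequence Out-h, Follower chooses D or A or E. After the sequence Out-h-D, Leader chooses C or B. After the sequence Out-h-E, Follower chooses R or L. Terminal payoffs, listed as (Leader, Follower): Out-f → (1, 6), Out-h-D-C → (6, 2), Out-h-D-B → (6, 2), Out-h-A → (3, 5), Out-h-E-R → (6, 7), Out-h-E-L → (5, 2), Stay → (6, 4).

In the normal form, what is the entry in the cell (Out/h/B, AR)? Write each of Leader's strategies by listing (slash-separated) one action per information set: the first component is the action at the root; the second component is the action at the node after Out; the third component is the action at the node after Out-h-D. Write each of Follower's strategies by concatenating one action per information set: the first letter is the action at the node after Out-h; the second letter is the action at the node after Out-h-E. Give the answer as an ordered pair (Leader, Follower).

(3, 5)

Trace the play path from the root:
  Leader plays Out
  Leader plays h at [Out]
  Follower plays A at [Out-h]
→ terminal payoff (3, 5).
(Leader's choice at the node after Out-h-D is never reached on this path, so it doesn't affect the outcome.)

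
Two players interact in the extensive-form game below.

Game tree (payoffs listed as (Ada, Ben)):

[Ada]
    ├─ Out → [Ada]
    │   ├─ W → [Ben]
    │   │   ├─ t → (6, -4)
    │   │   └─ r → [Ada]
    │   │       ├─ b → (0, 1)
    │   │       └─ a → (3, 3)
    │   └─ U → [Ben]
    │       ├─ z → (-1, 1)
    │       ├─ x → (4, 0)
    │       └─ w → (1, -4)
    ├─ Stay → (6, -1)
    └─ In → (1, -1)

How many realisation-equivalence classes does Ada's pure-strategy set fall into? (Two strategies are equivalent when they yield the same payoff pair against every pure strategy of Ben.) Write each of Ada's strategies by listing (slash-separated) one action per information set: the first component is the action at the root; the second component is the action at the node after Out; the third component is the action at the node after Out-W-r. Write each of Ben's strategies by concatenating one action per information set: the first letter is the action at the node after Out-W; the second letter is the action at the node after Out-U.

Ada has 12 pure strategies: Out/W/b, Out/W/a, Out/U/b, Out/U/a, Stay/W/b, Stay/W/a, Stay/U/b, Stay/U/a, In/W/b, In/W/a, In/U/b, In/U/a. Columns: tz, tx, tw, rz, rx, rw.
{Out/W/b} → row (6,-4) (6,-4) (6,-4) (0,1) (0,1) (0,1)
{Out/W/a} → row (6,-4) (6,-4) (6,-4) (3,3) (3,3) (3,3)
{Out/U/b, Out/U/a} → row (-1,1) (4,0) (1,-4) (-1,1) (4,0) (1,-4)
{Stay/W/b, Stay/W/a, Stay/U/b, Stay/U/a} → row (6,-1) (6,-1) (6,-1) (6,-1) (6,-1) (6,-1)
{In/W/b, In/W/a, In/U/b, In/U/a} → row (1,-1) (1,-1) (1,-1) (1,-1) (1,-1) (1,-1)
That's 5 distinct rows out of 12 strategies.

5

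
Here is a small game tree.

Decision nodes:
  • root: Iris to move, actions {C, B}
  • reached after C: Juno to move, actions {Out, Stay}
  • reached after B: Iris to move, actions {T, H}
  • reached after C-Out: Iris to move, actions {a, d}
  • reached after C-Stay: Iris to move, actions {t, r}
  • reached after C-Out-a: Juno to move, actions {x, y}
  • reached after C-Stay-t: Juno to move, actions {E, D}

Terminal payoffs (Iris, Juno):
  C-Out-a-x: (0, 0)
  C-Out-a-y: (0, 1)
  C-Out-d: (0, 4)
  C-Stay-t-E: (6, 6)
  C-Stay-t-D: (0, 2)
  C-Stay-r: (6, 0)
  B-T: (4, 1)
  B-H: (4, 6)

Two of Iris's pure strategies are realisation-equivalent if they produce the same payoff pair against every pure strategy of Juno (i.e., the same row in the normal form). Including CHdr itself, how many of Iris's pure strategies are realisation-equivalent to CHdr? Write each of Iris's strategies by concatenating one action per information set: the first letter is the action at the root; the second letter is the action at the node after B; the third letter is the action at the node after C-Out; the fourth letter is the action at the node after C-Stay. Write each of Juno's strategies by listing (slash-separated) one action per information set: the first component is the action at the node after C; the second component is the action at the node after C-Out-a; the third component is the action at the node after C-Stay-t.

Row for CHdr (columns Out/x/E, Out/x/D, Out/y/E, Out/y/D, Stay/x/E, Stay/x/D, Stay/y/E, Stay/y/D): (0,4) (0,4) (0,4) (0,4) (6,0) (6,0) (6,0) (6,0).
Under CHdr, Iris's choice at the node after B can never be reached regardless of what Juno does, so varying those choices leaves every outcome unchanged.
Holding the reachable choices fixed and varying the unreachable one freely already gives 2 equivalent strategies.
No other strategy reproduces this row, so those 2 are the full class: CTdr, CHdr.

2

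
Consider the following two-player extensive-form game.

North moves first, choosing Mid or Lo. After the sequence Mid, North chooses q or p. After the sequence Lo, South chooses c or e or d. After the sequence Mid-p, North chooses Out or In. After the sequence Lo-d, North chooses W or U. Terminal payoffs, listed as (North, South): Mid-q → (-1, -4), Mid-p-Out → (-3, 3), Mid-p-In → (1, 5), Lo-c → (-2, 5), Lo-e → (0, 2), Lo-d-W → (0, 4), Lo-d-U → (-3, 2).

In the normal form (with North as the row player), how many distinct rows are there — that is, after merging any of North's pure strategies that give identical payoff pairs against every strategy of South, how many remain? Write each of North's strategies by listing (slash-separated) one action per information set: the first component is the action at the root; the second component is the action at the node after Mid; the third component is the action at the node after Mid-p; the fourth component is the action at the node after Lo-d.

North has 16 pure strategies: Mid/q/Out/W, Mid/q/Out/U, Mid/q/In/W, Mid/q/In/U, Mid/p/Out/W, Mid/p/Out/U, Mid/p/In/W, Mid/p/In/U, Lo/q/Out/W, Lo/q/Out/U, Lo/q/In/W, Lo/q/In/U, Lo/p/Out/W, Lo/p/Out/U, Lo/p/In/W, Lo/p/In/U. Columns: c, e, d.
{Mid/q/Out/W, Mid/q/Out/U, Mid/q/In/W, Mid/q/In/U} → row (-1,-4) (-1,-4) (-1,-4)
{Mid/p/Out/W, Mid/p/Out/U} → row (-3,3) (-3,3) (-3,3)
{Mid/p/In/W, Mid/p/In/U} → row (1,5) (1,5) (1,5)
{Lo/q/Out/W, Lo/q/In/W, Lo/p/Out/W, Lo/p/In/W} → row (-2,5) (0,2) (0,4)
{Lo/q/Out/U, Lo/q/In/U, Lo/p/Out/U, Lo/p/In/U} → row (-2,5) (0,2) (-3,2)
That's 5 distinct rows out of 16 strategies.

5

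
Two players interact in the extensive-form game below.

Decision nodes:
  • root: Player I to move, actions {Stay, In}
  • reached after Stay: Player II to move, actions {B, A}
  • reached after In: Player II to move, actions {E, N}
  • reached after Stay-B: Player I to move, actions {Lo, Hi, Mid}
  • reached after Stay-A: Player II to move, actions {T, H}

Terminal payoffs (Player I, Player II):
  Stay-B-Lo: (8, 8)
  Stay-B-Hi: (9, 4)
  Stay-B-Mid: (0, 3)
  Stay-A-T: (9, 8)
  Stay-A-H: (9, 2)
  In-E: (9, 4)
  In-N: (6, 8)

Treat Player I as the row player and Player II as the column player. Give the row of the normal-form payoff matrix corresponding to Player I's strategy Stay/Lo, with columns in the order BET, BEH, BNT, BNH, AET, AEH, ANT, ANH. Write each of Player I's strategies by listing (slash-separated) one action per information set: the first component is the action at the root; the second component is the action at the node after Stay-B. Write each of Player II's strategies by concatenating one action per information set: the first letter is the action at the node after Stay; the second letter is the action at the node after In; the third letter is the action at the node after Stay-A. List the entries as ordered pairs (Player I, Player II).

vs BET: Player I plays Stay → Player II plays B at [Stay] → Player I plays Lo at [Stay-B] → (8, 8)
vs BEH: Player I plays Stay → Player II plays B at [Stay] → Player I plays Lo at [Stay-B] → (8, 8)
vs BNT: Player I plays Stay → Player II plays B at [Stay] → Player I plays Lo at [Stay-B] → (8, 8)
vs BNH: Player I plays Stay → Player II plays B at [Stay] → Player I plays Lo at [Stay-B] → (8, 8)
vs AET: Player I plays Stay → Player II plays A at [Stay] → Player II plays T at [Stay-A] → (9, 8)
vs AEH: Player I plays Stay → Player II plays A at [Stay] → Player II plays H at [Stay-A] → (9, 2)
vs ANT: Player I plays Stay → Player II plays A at [Stay] → Player II plays T at [Stay-A] → (9, 8)
vs ANH: Player I plays Stay → Player II plays A at [Stay] → Player II plays H at [Stay-A] → (9, 2)

(8,8) (8,8) (8,8) (8,8) (9,8) (9,2) (9,8) (9,2)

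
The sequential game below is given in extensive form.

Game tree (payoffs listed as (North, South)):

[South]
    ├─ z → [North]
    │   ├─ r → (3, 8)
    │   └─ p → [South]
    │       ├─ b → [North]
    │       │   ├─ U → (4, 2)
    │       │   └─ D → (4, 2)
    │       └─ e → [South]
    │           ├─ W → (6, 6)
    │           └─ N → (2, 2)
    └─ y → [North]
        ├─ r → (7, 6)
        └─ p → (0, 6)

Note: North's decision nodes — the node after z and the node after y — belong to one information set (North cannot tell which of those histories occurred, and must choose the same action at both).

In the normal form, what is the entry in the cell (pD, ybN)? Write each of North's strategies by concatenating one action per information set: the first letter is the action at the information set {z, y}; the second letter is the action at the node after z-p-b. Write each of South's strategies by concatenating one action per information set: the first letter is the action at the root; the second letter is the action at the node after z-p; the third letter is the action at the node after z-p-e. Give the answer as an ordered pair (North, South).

Trace the play path from the root:
  South plays y
  North plays p at [y]
→ terminal payoff (0, 6).
(North's choice at the node after z-p-b is never reached on this path, so it doesn't affect the outcome.)

(0, 6)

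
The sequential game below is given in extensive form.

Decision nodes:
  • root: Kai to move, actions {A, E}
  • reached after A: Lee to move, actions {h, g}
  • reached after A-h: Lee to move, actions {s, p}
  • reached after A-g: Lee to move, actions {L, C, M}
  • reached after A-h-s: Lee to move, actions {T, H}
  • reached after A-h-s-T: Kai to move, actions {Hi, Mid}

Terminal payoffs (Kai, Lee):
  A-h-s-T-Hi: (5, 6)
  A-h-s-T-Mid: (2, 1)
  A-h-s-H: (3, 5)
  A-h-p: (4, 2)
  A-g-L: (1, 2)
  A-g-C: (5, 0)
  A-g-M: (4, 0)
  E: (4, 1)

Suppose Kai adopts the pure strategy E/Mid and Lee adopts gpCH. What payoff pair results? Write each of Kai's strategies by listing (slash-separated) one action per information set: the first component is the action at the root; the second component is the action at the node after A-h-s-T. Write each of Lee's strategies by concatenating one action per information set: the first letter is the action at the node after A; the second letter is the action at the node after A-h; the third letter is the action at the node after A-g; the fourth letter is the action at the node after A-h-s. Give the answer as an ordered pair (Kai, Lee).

Trace the play path from the root:
  Kai plays E
→ terminal payoff (4, 1).
(Kai's choice at the node after A-h-s-T is never reached on this path, so it doesn't affect the outcome.)

(4, 1)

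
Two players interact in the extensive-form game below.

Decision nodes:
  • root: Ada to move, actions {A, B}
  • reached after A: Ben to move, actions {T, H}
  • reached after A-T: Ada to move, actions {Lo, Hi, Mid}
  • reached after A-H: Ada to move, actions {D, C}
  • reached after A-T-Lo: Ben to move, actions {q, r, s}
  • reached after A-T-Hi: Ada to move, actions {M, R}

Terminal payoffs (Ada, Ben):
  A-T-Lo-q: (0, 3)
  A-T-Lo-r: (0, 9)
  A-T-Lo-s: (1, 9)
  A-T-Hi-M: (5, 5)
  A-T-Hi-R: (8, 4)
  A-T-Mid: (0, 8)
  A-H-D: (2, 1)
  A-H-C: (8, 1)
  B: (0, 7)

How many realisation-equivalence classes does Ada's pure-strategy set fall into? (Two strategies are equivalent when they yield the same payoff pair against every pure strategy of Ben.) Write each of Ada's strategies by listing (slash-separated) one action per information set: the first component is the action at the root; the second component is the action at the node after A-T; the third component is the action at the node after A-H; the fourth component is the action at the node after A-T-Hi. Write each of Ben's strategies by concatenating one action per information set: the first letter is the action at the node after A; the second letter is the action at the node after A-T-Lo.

Ada has 24 pure strategies: A/Lo/D/M, A/Lo/D/R, A/Lo/C/M, A/Lo/C/R, A/Hi/D/M, A/Hi/D/R, A/Hi/C/M, A/Hi/C/R, A/Mid/D/M, A/Mid/D/R, A/Mid/C/M, A/Mid/C/R, B/Lo/D/M, B/Lo/D/R, B/Lo/C/M, B/Lo/C/R, B/Hi/D/M, B/Hi/D/R, B/Hi/C/M, B/Hi/C/R, B/Mid/D/M, B/Mid/D/R, B/Mid/C/M, B/Mid/C/R. Columns: Tq, Tr, Ts, Hq, Hr, Hs.
{A/Lo/D/M, A/Lo/D/R} → row (0,3) (0,9) (1,9) (2,1) (2,1) (2,1)
{A/Lo/C/M, A/Lo/C/R} → row (0,3) (0,9) (1,9) (8,1) (8,1) (8,1)
{A/Hi/D/M} → row (5,5) (5,5) (5,5) (2,1) (2,1) (2,1)
{A/Hi/D/R} → row (8,4) (8,4) (8,4) (2,1) (2,1) (2,1)
{A/Hi/C/M} → row (5,5) (5,5) (5,5) (8,1) (8,1) (8,1)
{A/Hi/C/R} → row (8,4) (8,4) (8,4) (8,1) (8,1) (8,1)
{A/Mid/D/M, A/Mid/D/R} → row (0,8) (0,8) (0,8) (2,1) (2,1) (2,1)
{A/Mid/C/M, A/Mid/C/R} → row (0,8) (0,8) (0,8) (8,1) (8,1) (8,1)
{B/Lo/D/M, B/Lo/D/R, B/Lo/C/M, B/Lo/C/R, B/Hi/D/M, B/Hi/D/R, B/Hi/C/M, B/Hi/C/R, B/Mid/D/M, B/Mid/D/R, B/Mid/C/M, B/Mid/C/R} → row (0,7) (0,7) (0,7) (0,7) (0,7) (0,7)
That's 9 distinct rows out of 24 strategies.

9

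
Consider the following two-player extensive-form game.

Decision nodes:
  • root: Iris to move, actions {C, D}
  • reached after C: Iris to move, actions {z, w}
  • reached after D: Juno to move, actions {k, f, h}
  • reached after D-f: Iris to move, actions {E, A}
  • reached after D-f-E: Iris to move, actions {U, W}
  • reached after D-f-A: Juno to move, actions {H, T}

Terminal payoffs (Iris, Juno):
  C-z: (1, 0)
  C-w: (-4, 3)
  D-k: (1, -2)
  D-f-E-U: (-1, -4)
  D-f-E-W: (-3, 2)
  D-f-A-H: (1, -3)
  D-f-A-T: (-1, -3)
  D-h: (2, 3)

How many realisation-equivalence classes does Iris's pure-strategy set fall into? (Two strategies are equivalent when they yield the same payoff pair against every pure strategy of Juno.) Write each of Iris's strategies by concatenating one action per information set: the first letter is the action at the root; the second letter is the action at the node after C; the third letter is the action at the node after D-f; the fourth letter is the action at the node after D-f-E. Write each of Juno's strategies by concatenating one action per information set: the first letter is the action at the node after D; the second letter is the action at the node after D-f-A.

Iris has 16 pure strategies: CzEU, CzEW, CzAU, CzAW, CwEU, CwEW, CwAU, CwAW, DzEU, DzEW, DzAU, DzAW, DwEU, DwEW, DwAU, DwAW. Columns: kH, kT, fH, fT, hH, hT.
{CzEU, CzEW, CzAU, CzAW} → row (1,0) (1,0) (1,0) (1,0) (1,0) (1,0)
{CwEU, CwEW, CwAU, CwAW} → row (-4,3) (-4,3) (-4,3) (-4,3) (-4,3) (-4,3)
{DzEU, DwEU} → row (1,-2) (1,-2) (-1,-4) (-1,-4) (2,3) (2,3)
{DzEW, DwEW} → row (1,-2) (1,-2) (-3,2) (-3,2) (2,3) (2,3)
{DzAU, DzAW, DwAU, DwAW} → row (1,-2) (1,-2) (1,-3) (-1,-3) (2,3) (2,3)
That's 5 distinct rows out of 16 strategies.

5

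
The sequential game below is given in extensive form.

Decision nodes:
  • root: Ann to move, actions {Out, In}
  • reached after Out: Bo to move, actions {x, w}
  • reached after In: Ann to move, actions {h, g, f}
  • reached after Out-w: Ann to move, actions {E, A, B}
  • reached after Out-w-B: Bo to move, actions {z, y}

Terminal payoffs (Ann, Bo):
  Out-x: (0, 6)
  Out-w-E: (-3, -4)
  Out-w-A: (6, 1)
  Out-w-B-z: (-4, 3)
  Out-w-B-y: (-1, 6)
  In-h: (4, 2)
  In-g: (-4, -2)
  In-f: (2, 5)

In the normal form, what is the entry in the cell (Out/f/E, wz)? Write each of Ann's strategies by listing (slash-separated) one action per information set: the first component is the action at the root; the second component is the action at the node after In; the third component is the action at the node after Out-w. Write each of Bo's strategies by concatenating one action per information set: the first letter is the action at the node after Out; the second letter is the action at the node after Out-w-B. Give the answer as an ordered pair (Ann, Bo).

(-3, -4)

Trace the play path from the root:
  Ann plays Out
  Bo plays w at [Out]
  Ann plays E at [Out-w]
→ terminal payoff (-3, -4).
(Ann's choice at the node after In is never reached on this path, so it doesn't affect the outcome.)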